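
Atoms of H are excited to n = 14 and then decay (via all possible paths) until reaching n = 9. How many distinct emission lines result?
15

The electron can occupy levels n = 9, 10, ..., 14 during de-excitation — that is m = 14 - 9 + 1 = 6 distinct levels.

The number of distinct spectral lines equals the number of ways to choose 2 of these m levels (each pair gives one possible emission transition):

Number of lines = m(m-1)/2 = 6×5/2 = 15

These correspond to all possible transitions between the 6 levels:
14 → 13, 14 → 12, 14 → 11, 14 → 10, 14 → 9, 13 → 12, 13 → 11, 13 → 10...

Each transition produces a photon with a unique energy (and thus wavelength). This count does not depend on Z.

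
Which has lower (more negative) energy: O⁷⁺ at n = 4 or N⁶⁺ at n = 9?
O⁷⁺ at n = 4 (E = -54.42 eV)

Using E_n = -13.6057 Z² / n² eV:

O⁷⁺ (Z = 8) at n = 4:
E = -13.6057 × 8² / 4² = -13.6057 × 64 / 16 = -54.42280 eV

N⁶⁺ (Z = 7) at n = 9:
E = -13.6057 × 7² / 9² = -13.6057 × 49 / 81 = -8.23061 eV

Since -54.42280 eV < -8.23061 eV,
O⁷⁺ at n = 4 is more tightly bound (requires more energy to ionize).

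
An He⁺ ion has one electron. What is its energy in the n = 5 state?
-2.177 eV

For hydrogen-like ions, the energy levels scale with Z²:
E_n = -13.6057 Z² / n² eV

For He⁺ (Z = 2) at n = 5:
E_5 = -13.6057 × 2² / 5²
E_5 = -13.6057 × 4 / 25
E_5 = -54.4228 / 25
E_5 = -2.177 eV

The energy is 4 times more negative than hydrogen at the same n due to the stronger nuclear charge.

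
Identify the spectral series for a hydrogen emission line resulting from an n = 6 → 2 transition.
Balmer series

The spectral series in hydrogen are named based on the final (lower) energy level:
- Lyman series: n_final = 1 (ultraviolet)
- Balmer series: n_final = 2 (visible/near-UV)
- Paschen series: n_final = 3 (infrared)
- Brackett series: n_final = 4 (infrared)
- Pfund series: n_final = 5 (far infrared)

Since this transition ends at n = 2, it belongs to the Balmer series.

For reference, this 6 → 2 line has photon energy
ΔE = 13.6057 eV × (1/2² - 1/6²) = 3.023488889 eV,
corresponding to wavelength λ = hc/ΔE = 1239.84 eV·nm / 3.023488889 eV = 410.06931 nm in the visible/near-UV region.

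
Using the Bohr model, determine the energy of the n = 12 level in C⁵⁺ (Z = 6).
-3.40143 eV

For hydrogen-like ions, the energy levels scale with Z²:
E_n = -13.6057 Z² / n² eV

For C⁵⁺ (Z = 6) at n = 12:
E_12 = -13.6057 × 6² / 12²
E_12 = -13.6057 × 36 / 144
E_12 = -489.8052 / 144
E_12 = -3.40143 eV

The energy is 36 times more negative than hydrogen at the same n due to the stronger nuclear charge.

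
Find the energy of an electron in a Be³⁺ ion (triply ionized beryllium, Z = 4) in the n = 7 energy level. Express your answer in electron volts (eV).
-4.443 eV

The energy levels of a hydrogen-like atom are given by:
E_n = -13.6057 Z² / n² eV  (with Z = 4 for Be³⁺)

For n = 7:
E_7 = -13.6057 × 4² / 7²
E_7 = -13.6057 × 16 / 49
E_7 = -4.443 eV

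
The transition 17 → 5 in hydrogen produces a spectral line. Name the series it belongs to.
Pfund series

The spectral series in hydrogen are named based on the final (lower) energy level:
- Lyman series: n_final = 1 (ultraviolet)
- Balmer series: n_final = 2 (visible/near-UV)
- Paschen series: n_final = 3 (infrared)
- Brackett series: n_final = 4 (infrared)
- Pfund series: n_final = 5 (far infrared)

Since this transition ends at n = 5, it belongs to the Pfund series.

For reference, this 17 → 5 line has photon energy
ΔE = 13.6057 eV × (1/5² - 1/17²) = 0.49714945329 eV,
corresponding to wavelength λ = hc/ΔE = 1239.84 eV·nm / 0.49714945329 eV = 2493.89795 nm in the far infrared region.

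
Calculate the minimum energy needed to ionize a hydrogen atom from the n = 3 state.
1.51 eV

The ionization energy is the energy needed to remove the electron completely (n → ∞).

For hydrogen, E_n = -13.6057 eV / n².

At n = 3: E_3 = -13.6057 / 3² = -1.51174 eV
At n = ∞: E_∞ = 0 eV

Ionization energy = E_∞ - E_3 = 0 - (-1.51174) = 1.51174 eV
Ionization energy ≈ 1.51 eV

This is also called the binding energy of the electron in state n = 3.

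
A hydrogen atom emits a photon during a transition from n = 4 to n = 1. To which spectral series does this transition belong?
Lyman series

The spectral series in hydrogen are named based on the final (lower) energy level:
- Lyman series: n_final = 1 (ultraviolet)
- Balmer series: n_final = 2 (visible/near-UV)
- Paschen series: n_final = 3 (infrared)
- Brackett series: n_final = 4 (infrared)
- Pfund series: n_final = 5 (far infrared)

Since this transition ends at n = 1, it belongs to the Lyman series.

For reference, this 4 → 1 line has photon energy
ΔE = 13.6057 eV × (1/1² - 1/4²) = 12.7553 eV,
corresponding to wavelength λ = hc/ΔE = 1239.84 eV·nm / 12.7553 eV = 97.20 nm in the ultraviolet region.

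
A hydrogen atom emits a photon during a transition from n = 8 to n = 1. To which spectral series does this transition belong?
Lyman series

The spectral series in hydrogen are named based on the final (lower) energy level:
- Lyman series: n_final = 1 (ultraviolet)
- Balmer series: n_final = 2 (visible/near-UV)
- Paschen series: n_final = 3 (infrared)
- Brackett series: n_final = 4 (infrared)
- Pfund series: n_final = 5 (far infrared)

Since this transition ends at n = 1, it belongs to the Lyman series.

For reference, this 8 → 1 line has photon energy
ΔE = 13.6057 eV × (1/1² - 1/8²) = 13.39311 eV,
corresponding to wavelength λ = hc/ΔE = 1239.84 eV·nm / 13.39311 eV = 92.573 nm in the ultraviolet region.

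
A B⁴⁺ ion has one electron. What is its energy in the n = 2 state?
-85.035625 eV

For hydrogen-like ions, the energy levels scale with Z²:
E_n = -13.6057 Z² / n² eV

For B⁴⁺ (Z = 5) at n = 2:
E_2 = -13.6057 × 5² / 2²
E_2 = -13.6057 × 25 / 4
E_2 = -340.1425 / 4
E_2 = -85.035625 eV

The energy is 25 times more negative than hydrogen at the same n due to the stronger nuclear charge.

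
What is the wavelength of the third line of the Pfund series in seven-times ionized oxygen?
58.41443 nm

The lines of a series are numbered from the longest wavelength (smallest ΔE) outward; the third line is the transition from n = n_f + 3 to n_f.
The Pfund series has all transitions ending at n_f = 5.

For O⁷⁺ (Z = 8), the third line (γ-line) is the jump from n = 8 to n = 5:
E_8 = -13.6057 × 8² / 8² = -13.6057000 eV
E_5 = -13.6057 × 8² / 5² = -34.8305920 eV
ΔE = E_8 - E_5 = 21.2248920 eV

λ = hc/E = 1239.84 eV·nm / 21.2248920 eV
λ = 58.41443 nm

This is the γ-line of the Pfund series in O⁷⁺.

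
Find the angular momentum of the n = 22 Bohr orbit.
2.320e-33 J·s (or 22ℏ)

In the Bohr model, angular momentum is quantized:
L = nℏ

where ℏ = h/(2π) = 1.05457e-34 J·s

For n = 22:
L = 22 × 1.05457e-34 J·s
L = 2.320e-33 J·s

This can also be written as L = 22ℏ.
The angular momentum is an integer multiple of the reduced Planck constant.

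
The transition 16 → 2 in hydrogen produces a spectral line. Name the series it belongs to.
Balmer series

The spectral series in hydrogen are named based on the final (lower) energy level:
- Lyman series: n_final = 1 (ultraviolet)
- Balmer series: n_final = 2 (visible/near-UV)
- Paschen series: n_final = 3 (infrared)
- Brackett series: n_final = 4 (infrared)
- Pfund series: n_final = 5 (far infrared)

Since this transition ends at n = 2, it belongs to the Balmer series.

For reference, this 16 → 2 line has photon energy
ΔE = 13.6057 eV × (1/2² - 1/16²) = 3.348277734 eV,
corresponding to wavelength λ = hc/ΔE = 1239.84 eV·nm / 3.348277734 eV = 370.29186 nm in the visible/near-UV region.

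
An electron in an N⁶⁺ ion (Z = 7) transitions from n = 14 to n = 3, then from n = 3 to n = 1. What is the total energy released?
663.277875 eV

The energy levels of N⁶⁺ are E_n = -13.6057 × 7² / n² eV.

First transition (14 → 3):
ΔE₁ = |E_3 - E_14|
ΔE₁ = |-74.075477777778 - (-3.401425000000)| = 70.674052778 eV

Second transition (3 → 1):
ΔE₂ = |E_1 - E_3|
ΔE₂ = |-666.679300000000 - (-74.075477777778)| = 592.603822222 eV

Total energy released:
E_total = ΔE₁ + ΔE₂ = 70.674052778 + 592.603822222 = 663.277875 eV

Note: This equals the direct transition 14 → 1: 663.277875 eV ✓
Energy is conserved regardless of the path taken.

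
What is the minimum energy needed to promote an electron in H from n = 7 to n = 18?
0.24 eV

The energy levels of a hydrogen-like atom are E_n = -13.6057 eV / n².

Energy at n = 7: E_7 = -13.6057 / 7² = -0.27767 eV
Energy at n = 18: E_18 = -13.6057 / 18² = -0.04199 eV

The excitation energy is the difference:
ΔE = E_18 - E_7
ΔE = -0.04199 - (-0.27767)
ΔE = 0.24 eV

Since this is positive, energy must be absorbed (photon absorption).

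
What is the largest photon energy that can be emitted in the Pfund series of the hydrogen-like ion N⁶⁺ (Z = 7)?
26.667 eV

The series limit corresponds to the transition from n = ∞ to n = 5.
This is the highest energy (shortest wavelength) transition in the Pfund series.

E_∞ = 0 eV
E_5 = -13.6057 × 7² / 5² = -26.667 eV

Energy at series limit:
ΔE = E_∞ - E_5 = 0 - (-26.667) = 26.667 eV

This energy equals the ionization energy from the n = 5 state of N⁶⁺.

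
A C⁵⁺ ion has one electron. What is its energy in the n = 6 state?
-13.6057 eV

For hydrogen-like ions, the energy levels scale with Z²:
E_n = -13.6057 Z² / n² eV

For C⁵⁺ (Z = 6) at n = 6:
E_6 = -13.6057 × 6² / 6²
E_6 = -13.6057 × 36 / 36
E_6 = -489.8052 / 36
E_6 = -13.6057 eV

The energy is 36 times more negative than hydrogen at the same n due to the stronger nuclear charge.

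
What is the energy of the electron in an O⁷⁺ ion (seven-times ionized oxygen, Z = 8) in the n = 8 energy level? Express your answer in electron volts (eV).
-13.61 eV

The energy levels of a hydrogen-like atom are given by:
E_n = -13.6057 Z² / n² eV  (with Z = 8 for O⁷⁺)

For n = 8:
E_8 = -13.6057 × 8² / 8²
E_8 = -13.6057 × 64 / 64
E_8 = -13.61 eV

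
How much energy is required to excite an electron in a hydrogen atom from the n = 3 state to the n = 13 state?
1.43 eV

The energy levels of a hydrogen-like atom are E_n = -13.6057 eV / n².

Energy at n = 3: E_3 = -13.6057 / 3² = -1.51174 eV
Energy at n = 13: E_13 = -13.6057 / 13² = -0.08051 eV

The excitation energy is the difference:
ΔE = E_13 - E_3
ΔE = -0.08051 - (-1.51174)
ΔE = 1.43 eV

Since this is positive, energy must be absorbed (photon absorption).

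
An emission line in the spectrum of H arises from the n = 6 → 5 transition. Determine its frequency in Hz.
4.02e+13 Hz

First, find the transition energy:
E_6 = -13.6057 / 6² = -0.377936 eV
E_5 = -13.6057 / 5² = -0.544228 eV
|ΔE| = |E_5 - E_6| = 0.166292 eV

Convert to Joules: E = 0.166292 eV × (1.602177 × 10⁻¹⁹ J/eV) = 2.6643e-20 J

Using E = hf:
f = E/h = 2.6643e-20 J / (6.62607 × 10⁻³⁴ J·s)
f = 4.02e+13 Hz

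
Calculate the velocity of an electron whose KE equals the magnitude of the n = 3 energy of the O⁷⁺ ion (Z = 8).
5.83e+06 m/s (or 1.9459% of c)

The binding energy at n = 3 for O⁷⁺ is:
E_3 = -13.6057 × 8²/3² = -96.751644 eV
|E_3| = 96.751644 eV

Convert to Joules:
KE = 96.751644 eV × (1.602177 × 10⁻¹⁹ J/eV) = 1.5501e-17 J

Using KE = ½mv²:
v = √(2·KE/m_e)
v = √(2 × 1.5501e-17 J / 9.10938 × 10⁻³¹ kg)
v = 5.83e+06 m/s

This is approximately 1.9459% the speed of light.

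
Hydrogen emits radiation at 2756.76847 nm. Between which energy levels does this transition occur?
n = 12 → n = 5

First, find the photon energy from the wavelength (hc = 1239.84 eV·nm):
E = hc/λ = 1239.84 eV·nm / 2756.76847 nm = 0.44974397 eV

The energy levels of hydrogen satisfy E_n = -13.6057 / n² eV, so an emission n_i → n_f releases
ΔE = 13.6057 × (1/n_f² − 1/n_i²) eV.

Setting ΔE equal to the photon energy:
1/n_f² − 1/n_i² = 0.44974397 / 13.6057 = 0.033055555

Since 1/n_i² must be positive, we need 1/n_f² > 0.033055555, i.e. n_f ≤ 5. For each allowed n_f, solve n_i = (1/n_f² − 0.033055555)^(−1/2) and check whether it is a whole number:
  n_f = 1: 1/n_i² = 1.000000000 − 0.033055555 = 0.966944445 → n_i = 1.017  (not an integer) ✗
  n_f = 2: 1/n_i² = 0.250000000 − 0.033055555 = 0.216944445 → n_i = 2.147  (not an integer) ✗
  n_f = 3: 1/n_i² = 0.111111111 − 0.033055555 = 0.078055556 → n_i = 3.579  (not an integer) ✗
  n_f = 4: 1/n_i² = 0.062500000 − 0.033055555 = 0.029444445 → n_i = 5.828  (not an integer) ✗
  n_f = 5: 1/n_i² = 0.040000000 − 0.033055555 = 0.006944445 → n_i = 12.000  → integer, n_i = 12 ✓

Only n_f = 5 gives an integer upper level, n_i = 12.

The transition is from n = 12 to n = 5 (emission).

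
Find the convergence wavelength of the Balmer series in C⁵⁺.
10.12517 nm

The series limit corresponds to the transition from n = ∞ to n = 2.
This is the highest energy (shortest wavelength) transition in the Balmer series.

E_∞ = 0 eV
E_2 = -13.6057 × 6² / 2² = -122.4513000 eV

Energy at series limit:
ΔE = E_∞ - E_2 = 0 - (-122.4513000) = 122.4513000 eV
λ = hc/E = 1239.84 eV·nm / 122.4513000 eV = 10.12517 nm

This energy equals the ionization energy from the n = 2 state of C⁵⁺.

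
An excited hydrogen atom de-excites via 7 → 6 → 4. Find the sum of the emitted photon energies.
0.5727 eV

The energy levels of hydrogen are E_n = -13.6057 / n² eV.

First transition (7 → 6):
ΔE₁ = |E_6 - E_7|
ΔE₁ = |-0.3779361111 - (-0.2776673469)| = 0.1002688 eV

Second transition (6 → 4):
ΔE₂ = |E_4 - E_6|
ΔE₂ = |-0.8503562500 - (-0.3779361111)| = 0.4724201 eV

Total energy released:
E_total = ΔE₁ + ΔE₂ = 0.1002688 + 0.4724201 = 0.5727 eV

Note: This equals the direct transition 7 → 4: 0.5727 eV ✓
Energy is conserved regardless of the path taken.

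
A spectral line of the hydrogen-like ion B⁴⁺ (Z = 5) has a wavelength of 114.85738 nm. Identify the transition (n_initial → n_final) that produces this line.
n = 11 → n = 5

First, find the photon energy from the wavelength (hc = 1239.84 eV·nm):
E = hc/λ = 1239.84 eV·nm / 114.85738 nm = 10.794605 eV

The energy levels of B⁴⁺ satisfy E_n = -13.6057 × 5² / n² eV, so an emission n_i → n_f releases
ΔE = 13.6057 × 5² × (1/n_f² − 1/n_i²) eV.

Setting ΔE equal to the photon energy:
1/n_f² − 1/n_i² = 10.794605 / (13.6057 × 5²) = 0.031735537

Since 1/n_i² must be positive, we need 1/n_f² > 0.031735537, i.e. n_f ≤ 5. For each allowed n_f, solve n_i = (1/n_f² − 0.031735537)^(−1/2) and check whether it is a whole number:
  n_f = 1: 1/n_i² = 1.000000000 − 0.031735537 = 0.968264463 → n_i = 1.016  (not an integer) ✗
  n_f = 2: 1/n_i² = 0.250000000 − 0.031735537 = 0.218264463 → n_i = 2.140  (not an integer) ✗
  n_f = 3: 1/n_i² = 0.111111111 − 0.031735537 = 0.079375574 → n_i = 3.549  (not an integer) ✗
  n_f = 4: 1/n_i² = 0.062500000 − 0.031735537 = 0.030764463 → n_i = 5.701  (not an integer) ✗
  n_f = 5: 1/n_i² = 0.040000000 − 0.031735537 = 0.008264463 → n_i = 11.000  → integer, n_i = 11 ✓

Only n_f = 5 gives an integer upper level, n_i = 11.

The transition is from n = 11 to n = 5 (emission).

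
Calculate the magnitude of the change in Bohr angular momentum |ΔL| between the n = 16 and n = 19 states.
3.1637e-34 J·s (or 3ℏ)

In the Bohr model, L_n = nℏ where ℏ = 1.054572e-34 J·s.

L_19 = 19ℏ = 2.003687e-33 J·s
L_16 = 16ℏ = 1.687315e-33 J·s

ΔL = L_19 - L_16 = (19 - 16)ℏ = 3ℏ
ΔL = 3 × 1.054572e-34 J·s = 3.1637e-34 J·s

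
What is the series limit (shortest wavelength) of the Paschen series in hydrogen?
820.139 nm

The series limit corresponds to the transition from n = ∞ to n = 3.
This is the highest energy (shortest wavelength) transition in the Paschen series.

E_∞ = 0 eV
E_3 = -13.6057 / 3² = -1.5117444 eV

Energy at series limit:
ΔE = E_∞ - E_3 = 0 - (-1.5117444) = 1.5117444 eV
λ = hc/E = 1239.84 eV·nm / 1.5117444 eV = 820.139 nm

This energy equals the ionization energy from the n = 3 state of hydrogen.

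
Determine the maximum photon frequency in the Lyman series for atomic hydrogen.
3.2898e+15 Hz

The series limit corresponds to the transition from n = ∞ to n = 1.
This is the highest energy (shortest wavelength) transition in the Lyman series.

E_∞ = 0 eV
E_1 = -13.6057 / 1² = -13.6057000 eV

Energy at series limit:
ΔE = E_∞ - E_1 = 0 - (-13.6057000) = 13.6057000 eV
E = 13.6057000 eV × (1.602177 × 10⁻¹⁹ J/eV) = 2.179874e-18 J
f = E/h = 2.179874e-18 J / (6.62607 × 10⁻³⁴ J·s) = 3.2898e+15 Hz

This energy equals the ionization energy from the n = 1 state of hydrogen.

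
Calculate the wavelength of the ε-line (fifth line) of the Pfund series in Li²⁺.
337.505604 nm

The lines of a series are numbered from the longest wavelength (smallest ΔE) outward; the fifth line is the transition from n = n_f + 5 to n_f.
The Pfund series has all transitions ending at n_f = 5.

For Li²⁺ (Z = 3), the fifth line (ε-line) is the jump from n = 10 to n = 5:
E_10 = -13.6057 × 3² / 10² = -1.2245130000 eV
E_5 = -13.6057 × 3² / 5² = -4.8980520000 eV
ΔE = E_10 - E_5 = 3.6735390000 eV

λ = hc/E = 1239.84 eV·nm / 3.6735390000 eV
λ = 337.505604 nm

This is the ε-line of the Pfund series in Li²⁺.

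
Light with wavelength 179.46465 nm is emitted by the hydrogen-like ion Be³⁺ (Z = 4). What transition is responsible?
n = 11 → n = 5

First, find the photon energy from the wavelength (hc = 1239.84 eV·nm):
E = hc/λ = 1239.84 eV·nm / 179.46465 nm = 6.9085472 eV

The energy levels of Be³⁺ satisfy E_n = -13.6057 × 4² / n² eV, so an emission n_i → n_f releases
ΔE = 13.6057 × 4² × (1/n_f² − 1/n_i²) eV.

Setting ΔE equal to the photon energy:
1/n_f² − 1/n_i² = 6.9085472 / (13.6057 × 4²) = 0.031735537

Since 1/n_i² must be positive, we need 1/n_f² > 0.031735537, i.e. n_f ≤ 5. For each allowed n_f, solve n_i = (1/n_f² − 0.031735537)^(−1/2) and check whether it is a whole number:
  n_f = 1: 1/n_i² = 1.000000000 − 0.031735537 = 0.968264463 → n_i = 1.016  (not an integer) ✗
  n_f = 2: 1/n_i² = 0.250000000 − 0.031735537 = 0.218264463 → n_i = 2.140  (not an integer) ✗
  n_f = 3: 1/n_i² = 0.111111111 − 0.031735537 = 0.079375574 → n_i = 3.549  (not an integer) ✗
  n_f = 4: 1/n_i² = 0.062500000 − 0.031735537 = 0.030764463 → n_i = 5.701  (not an integer) ✗
  n_f = 5: 1/n_i² = 0.040000000 − 0.031735537 = 0.008264463 → n_i = 11.000  → integer, n_i = 11 ✓

Only n_f = 5 gives an integer upper level, n_i = 11.

The transition is from n = 11 to n = 5 (emission).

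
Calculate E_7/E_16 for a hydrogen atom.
5.22

Using E_n = -13.6057 Z² / n² eV with Z = 1:

E_7 = -13.6057 / 7² = -13.6057 / 49 = -0.27766735 eV
E_16 = -13.6057 / 16² = -13.6057 / 256 = -0.05314727 eV

The ratio is:
E_7/E_16 = (-0.27766735) / (-0.05314727)
E_7/E_16 = (-13.6057/49) / (-13.6057/256)
E_7/E_16 = 256/49
E_7/E_16 = 5.22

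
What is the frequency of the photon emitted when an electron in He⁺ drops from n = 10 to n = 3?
1.33e+15 Hz

First, find the transition energy:
E_10 = -13.6057 × 2² / 10² = -0.544228 eV
E_3 = -13.6057 × 2² / 3² = -6.046978 eV
|ΔE| = |E_3 - E_10| = 5.502750 eV

Convert to Joules: E = 5.502750 eV × (1.602177 × 10⁻¹⁹ J/eV) = 8.8164e-19 J

Using E = hf:
f = E/h = 8.8164e-19 J / (6.62607 × 10⁻³⁴ J·s)
f = 1.33e+15 Hz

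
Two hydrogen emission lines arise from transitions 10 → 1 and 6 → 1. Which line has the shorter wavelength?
10 → 1

Calculate the energy for each transition:

Transition 10 → 1:
ΔE₁ = |E_1 - E_10| = |-13.6057/1² - (-13.6057/10²)|
ΔE₁ = |-13.605700000 - (-0.136057000)| = 13.469643 eV

Transition 6 → 1:
ΔE₂ = |E_1 - E_6| = |-13.6057/1² - (-13.6057/6²)|
ΔE₂ = |-13.605700000 - (-0.377936111)| = 13.227764 eV

Since 13.469643 eV > 13.227764 eV, the transition 10 → 1 emits the more energetic photon.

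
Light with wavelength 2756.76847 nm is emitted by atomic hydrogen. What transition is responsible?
n = 12 → n = 5

First, find the photon energy from the wavelength (hc = 1239.84 eV·nm):
E = hc/λ = 1239.84 eV·nm / 2756.76847 nm = 0.44974397 eV

The energy levels of hydrogen satisfy E_n = -13.6057 / n² eV, so an emission n_i → n_f releases
ΔE = 13.6057 × (1/n_f² − 1/n_i²) eV.

Setting ΔE equal to the photon energy:
1/n_f² − 1/n_i² = 0.44974397 / 13.6057 = 0.033055555

Since 1/n_i² must be positive, we need 1/n_f² > 0.033055555, i.e. n_f ≤ 5. For each allowed n_f, solve n_i = (1/n_f² − 0.033055555)^(−1/2) and check whether it is a whole number:
  n_f = 1: 1/n_i² = 1.000000000 − 0.033055555 = 0.966944445 → n_i = 1.017  (not an integer) ✗
  n_f = 2: 1/n_i² = 0.250000000 − 0.033055555 = 0.216944445 → n_i = 2.147  (not an integer) ✗
  n_f = 3: 1/n_i² = 0.111111111 − 0.033055555 = 0.078055556 → n_i = 3.579  (not an integer) ✗
  n_f = 4: 1/n_i² = 0.062500000 − 0.033055555 = 0.029444445 → n_i = 5.828  (not an integer) ✗
  n_f = 5: 1/n_i² = 0.040000000 − 0.033055555 = 0.006944445 → n_i = 12.000  → integer, n_i = 12 ✓

Only n_f = 5 gives an integer upper level, n_i = 12.

The transition is from n = 12 to n = 5 (emission).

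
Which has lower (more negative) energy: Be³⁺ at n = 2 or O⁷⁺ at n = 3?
O⁷⁺ at n = 3 (E = -96.75164 eV)

Using E_n = -13.6057 Z² / n² eV:

Be³⁺ (Z = 4) at n = 2:
E = -13.6057 × 4² / 2² = -13.6057 × 16 / 4 = -54.42280000 eV

O⁷⁺ (Z = 8) at n = 3:
E = -13.6057 × 8² / 3² = -13.6057 × 64 / 9 = -96.75164444 eV

Since -96.75164444 eV < -54.42280000 eV,
O⁷⁺ at n = 3 is more tightly bound (requires more energy to ionize).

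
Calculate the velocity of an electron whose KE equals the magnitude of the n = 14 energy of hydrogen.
1.5626e+05 m/s (or 0.05212% of c)

The binding energy at n = 14 for hydrogen is:
E_14 = -13.6057/14² = -0.069416837 eV
|E_14| = 0.069416837 eV

Convert to Joules:
KE = 0.069416837 eV × (1.602177 × 10⁻¹⁹ J/eV) = 1.112181e-20 J

Using KE = ½mv²:
v = √(2·KE/m_e)
v = √(2 × 1.112181e-20 J / 9.10938 × 10⁻³¹ kg)
v = 1.5626e+05 m/s

This is approximately 0.05212% the speed of light.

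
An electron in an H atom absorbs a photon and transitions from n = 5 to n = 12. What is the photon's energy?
0.4497 eV

The energy levels of a hydrogen-like atom are E_n = -13.6057 eV / n².

Energy at n = 5: E_5 = -13.6057 / 5² = -0.5442280 eV
Energy at n = 12: E_12 = -13.6057 / 12² = -0.0944840 eV

The excitation energy is the difference:
ΔE = E_12 - E_5
ΔE = -0.0944840 - (-0.5442280)
ΔE = 0.4497 eV

Since this is positive, energy must be absorbed (photon absorption).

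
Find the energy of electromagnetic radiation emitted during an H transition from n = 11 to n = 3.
1.40 eV

The energy levels are E_n = -13.6057 eV / n².

Energy at n = 11: E_11 = -13.6057 / 11² = -0.11244 eV
Energy at n = 3: E_3 = -13.6057 / 3² = -1.51174 eV

For emission (electron falling to lower state), the photon energy is:
E_photon = E_11 - E_3 = |-0.11244 - (-1.51174)|
E_photon = 1.40 eV

This energy is carried away by the emitted photon.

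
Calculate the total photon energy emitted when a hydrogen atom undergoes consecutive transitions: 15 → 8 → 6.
0.3175 eV

The energy levels of hydrogen are E_n = -13.6057 / n² eV.

First transition (15 → 8):
ΔE₁ = |E_8 - E_15|
ΔE₁ = |-0.2125890625 - (-0.0604697778)| = 0.1521193 eV

Second transition (8 → 6):
ΔE₂ = |E_6 - E_8|
ΔE₂ = |-0.3779361111 - (-0.2125890625)| = 0.1653470 eV

Total energy released:
E_total = ΔE₁ + ΔE₂ = 0.1521193 + 0.1653470 = 0.3175 eV

Note: This equals the direct transition 15 → 6: 0.3175 eV ✓
Energy is conserved regardless of the path taken.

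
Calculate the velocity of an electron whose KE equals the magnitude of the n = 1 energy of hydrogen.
2.19e+06 m/s (or 0.729740% of c)

The binding energy at n = 1 for hydrogen is:
E_1 = -13.6057/1² = -13.60570000 eV
|E_1| = 13.60570000 eV

Convert to Joules:
KE = 13.60570000 eV × (1.602177 × 10⁻¹⁹ J/eV) = 2.1799e-18 J

Using KE = ½mv²:
v = √(2·KE/m_e)
v = √(2 × 2.1799e-18 J / 9.10938 × 10⁻³¹ kg)
v = 2.19e+06 m/s

This is approximately 0.729740% the speed of light.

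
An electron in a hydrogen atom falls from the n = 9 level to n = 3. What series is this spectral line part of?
Paschen series

The spectral series in hydrogen are named based on the final (lower) energy level:
- Lyman series: n_final = 1 (ultraviolet)
- Balmer series: n_final = 2 (visible/near-UV)
- Paschen series: n_final = 3 (infrared)
- Brackett series: n_final = 4 (infrared)
- Pfund series: n_final = 5 (far infrared)

Since this transition ends at n = 3, it belongs to the Paschen series.

For reference, this 9 → 3 line has photon energy
ΔE = 13.6057 eV × (1/3² - 1/9²) = 1.343773 eV,
corresponding to wavelength λ = hc/ΔE = 1239.84 eV·nm / 1.343773 eV = 922.66 nm in the infrared region.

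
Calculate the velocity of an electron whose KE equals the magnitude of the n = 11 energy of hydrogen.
1.989e+05 m/s (or 0.0663% of c)

The binding energy at n = 11 for hydrogen is:
E_11 = -13.6057/11² = -0.1124438 eV
|E_11| = 0.1124438 eV

Convert to Joules:
KE = 0.1124438 eV × (1.602177 × 10⁻¹⁹ J/eV) = 1.80155e-20 J

Using KE = ½mv²:
v = √(2·KE/m_e)
v = √(2 × 1.80155e-20 J / 9.10938 × 10⁻³¹ kg)
v = 1.989e+05 m/s

This is approximately 0.0663% the speed of light.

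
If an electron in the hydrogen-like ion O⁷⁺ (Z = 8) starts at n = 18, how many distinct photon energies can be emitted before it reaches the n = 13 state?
15

The electron can occupy levels n = 13, 14, ..., 18 during de-excitation — that is m = 18 - 13 + 1 = 6 distinct levels.

The number of distinct spectral lines equals the number of ways to choose 2 of these m levels (each pair gives one possible emission transition):

Number of lines = m(m-1)/2 = 6×5/2 = 15

These correspond to all possible transitions between the 6 levels:
18 → 17, 18 → 16, 18 → 15, 18 → 14, 18 → 13, 17 → 16, 17 → 15, 17 → 14...

Each transition produces a photon with a unique energy (and thus wavelength). This count does not depend on Z.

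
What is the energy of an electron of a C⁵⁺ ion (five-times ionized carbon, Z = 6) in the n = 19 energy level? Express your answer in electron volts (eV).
-1.36 eV

The energy levels of a hydrogen-like atom are given by:
E_n = -13.6057 Z² / n² eV  (with Z = 6 for C⁵⁺)

For n = 19:
E_19 = -13.6057 × 6² / 19²
E_19 = -13.6057 × 36 / 361
E_19 = -1.36 eV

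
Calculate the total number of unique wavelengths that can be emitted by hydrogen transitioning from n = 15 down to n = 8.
28

The electron can occupy levels n = 8, 9, ..., 15 during de-excitation — that is m = 15 - 8 + 1 = 8 distinct levels.

The number of distinct spectral lines equals the number of ways to choose 2 of these m levels (each pair gives one possible emission transition):

Number of lines = m(m-1)/2 = 8×7/2 = 28

These correspond to all possible transitions between the 8 levels:
15 → 14, 15 → 13, 15 → 12, 15 → 11, 15 → 10, 15 → 9, 15 → 8, 14 → 13...

Each transition produces a photon with a unique energy (and thus wavelength). This count does not depend on Z.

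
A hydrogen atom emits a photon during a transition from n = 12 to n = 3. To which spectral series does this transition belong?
Paschen series

The spectral series in hydrogen are named based on the final (lower) energy level:
- Lyman series: n_final = 1 (ultraviolet)
- Balmer series: n_final = 2 (visible/near-UV)
- Paschen series: n_final = 3 (infrared)
- Brackett series: n_final = 4 (infrared)
- Pfund series: n_final = 5 (far infrared)

Since this transition ends at n = 3, it belongs to the Paschen series.

For reference, this 12 → 3 line has photon energy
ΔE = 13.6057 eV × (1/3² - 1/12²) = 1.41726042 eV,
corresponding to wavelength λ = hc/ΔE = 1239.84 eV·nm / 1.41726042 eV = 874.8145 nm in the infrared region.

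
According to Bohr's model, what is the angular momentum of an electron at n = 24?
2.53e-33 J·s (or 24ℏ)

In the Bohr model, angular momentum is quantized:
L = nℏ

where ℏ = h/(2π) = 1.0546e-34 J·s

For n = 24:
L = 24 × 1.0546e-34 J·s
L = 2.53e-33 J·s

This can also be written as L = 24ℏ.
The angular momentum is an integer multiple of the reduced Planck constant.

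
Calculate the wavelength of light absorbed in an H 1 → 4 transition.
97.20 nm

First, find the transition energy using E_n = -13.6057 / n² eV:
E_1 = -13.6057 / 1² = -13.6057 eV
E_4 = -13.6057 / 4² = -0.8504 eV

Photon energy: |ΔE| = |E_4 - E_1| = 12.7553 eV

Convert to wavelength using E = hc/λ with hc = 1239.84 eV·nm:
λ = hc/E = 1239.84 eV·nm / 12.7553 eV
λ = 97.20 nm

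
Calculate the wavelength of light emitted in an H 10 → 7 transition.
8755.292 nm

First, find the transition energy using E_n = -13.6057 / n² eV:
E_10 = -13.6057 / 10² = -0.136057000 eV
E_7 = -13.6057 / 7² = -0.277667347 eV

Photon energy: |ΔE| = |E_7 - E_10| = 0.141610347 eV

Convert to wavelength using E = hc/λ with hc = 1239.84 eV·nm:
λ = hc/E = 1239.84 eV·nm / 0.141610347 eV
λ = 8755.292 nm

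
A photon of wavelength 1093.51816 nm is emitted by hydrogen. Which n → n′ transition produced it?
n = 6 → n = 3

First, find the photon energy from the wavelength (hc = 1239.84 eV·nm):
E = hc/λ = 1239.84 eV·nm / 1093.51816 nm = 1.1338083 eV

The energy levels of hydrogen satisfy E_n = -13.6057 / n² eV, so an emission n_i → n_f releases
ΔE = 13.6057 × (1/n_f² − 1/n_i²) eV.

Setting ΔE equal to the photon energy:
1/n_f² − 1/n_i² = 1.1338083 / 13.6057 = 0.083333331

Since 1/n_i² must be positive, we need 1/n_f² > 0.083333331, i.e. n_f ≤ 3. For each allowed n_f, solve n_i = (1/n_f² − 0.083333331)^(−1/2) and check whether it is a whole number:
  n_f = 1: 1/n_i² = 1.000000000 − 0.083333331 = 0.916666669 → n_i = 1.044  (not an integer) ✗
  n_f = 2: 1/n_i² = 0.250000000 − 0.083333331 = 0.166666669 → n_i = 2.449  (not an integer) ✗
  n_f = 3: 1/n_i² = 0.111111111 − 0.083333331 = 0.027777780 → n_i = 6.000  → integer, n_i = 6 ✓

Only n_f = 3 gives an integer upper level, n_i = 6.

The transition is from n = 6 to n = 3 (emission).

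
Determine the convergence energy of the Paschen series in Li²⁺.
13.61 eV

The series limit corresponds to the transition from n = ∞ to n = 3.
This is the highest energy (shortest wavelength) transition in the Paschen series.

E_∞ = 0 eV
E_3 = -13.6057 × 3² / 3² = -13.61 eV

Energy at series limit:
ΔE = E_∞ - E_3 = 0 - (-13.61) = 13.61 eV

This energy equals the ionization energy from the n = 3 state of Li²⁺.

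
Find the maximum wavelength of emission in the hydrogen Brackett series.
4050.06725 nm

The longest wavelength corresponds to the smallest energy transition in the series.
The Brackett series has all transitions ending at n_f = 4.

For H, the first line (α-line) is the jump from n = 5 to n = 4:
E_5 = -13.6057 / 5² = -0.54422800000 eV
E_4 = -13.6057 / 4² = -0.85035625000 eV
ΔE = E_5 - E_4 = 0.30612825000 eV

λ = hc/E = 1239.84 eV·nm / 0.30612825000 eV
λ = 4050.06725 nm

This is the α-line of the Brackett series in H.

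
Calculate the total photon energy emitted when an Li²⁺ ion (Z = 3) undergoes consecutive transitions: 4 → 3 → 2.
22.95962 eV

The energy levels of Li²⁺ are E_n = -13.6057 × 3² / n² eV.

First transition (4 → 3):
ΔE₁ = |E_3 - E_4|
ΔE₁ = |-13.60570000000 - (-7.65320625000)| = 5.95249375 eV

Second transition (3 → 2):
ΔE₂ = |E_2 - E_3|
ΔE₂ = |-30.61282500000 - (-13.60570000000)| = 17.00712500 eV

Total energy released:
E_total = ΔE₁ + ΔE₂ = 5.95249375 + 17.00712500 = 22.95962 eV

Note: This equals the direct transition 4 → 2: 22.95962 eV ✓
Energy is conserved regardless of the path taken.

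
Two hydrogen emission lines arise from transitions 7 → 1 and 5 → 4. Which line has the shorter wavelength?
7 → 1

Calculate the energy for each transition:

Transition 7 → 1:
ΔE₁ = |E_1 - E_7| = |-13.6057/1² - (-13.6057/7²)|
ΔE₁ = |-13.6057000000 - (-0.2776673469)| = 13.3280327 eV

Transition 5 → 4:
ΔE₂ = |E_4 - E_5| = |-13.6057/4² - (-13.6057/5²)|
ΔE₂ = |-0.8503562500 - (-0.5442280000)| = 0.3061283 eV

Since 13.3280327 eV > 0.3061283 eV, the transition 7 → 1 emits the more energetic photon.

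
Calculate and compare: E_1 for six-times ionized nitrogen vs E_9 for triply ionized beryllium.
N⁶⁺ at n = 1 (E = -666.6793 eV)

Using E_n = -13.6057 Z² / n² eV:

N⁶⁺ (Z = 7) at n = 1:
E = -13.6057 × 7² / 1² = -13.6057 × 49 / 1 = -666.6793000 eV

Be³⁺ (Z = 4) at n = 9:
E = -13.6057 × 4² / 9² = -13.6057 × 16 / 81 = -2.6875457 eV

Since -666.6793000 eV < -2.6875457 eV,
N⁶⁺ at n = 1 is more tightly bound (requires more energy to ionize).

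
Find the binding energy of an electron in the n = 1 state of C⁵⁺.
489.805 eV

The ionization energy is the energy needed to remove the electron completely (n → ∞).

For a hydrogen-like ion with Z = 6, E_n = -13.6057 Z² / n² eV.

At n = 1: E_1 = -13.6057 × 6² / 1² = -489.805200 eV
At n = ∞: E_∞ = 0 eV

Ionization energy = E_∞ - E_1 = 0 - (-489.805200) = 489.805200 eV
Ionization energy ≈ 489.805 eV

This is also called the binding energy of the electron in state n = 1.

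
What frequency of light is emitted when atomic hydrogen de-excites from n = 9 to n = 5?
9.0978e+13 Hz

First, find the transition energy:
E_9 = -13.6057 / 9² = -0.16797160 eV
E_5 = -13.6057 / 5² = -0.54422800 eV
|ΔE| = |E_5 - E_9| = 0.37625640 eV

Convert to Joules: E = 0.37625640 eV × (1.602177 × 10⁻¹⁹ J/eV) = 6.028294e-20 J

Using E = hf:
f = E/h = 6.028294e-20 J / (6.62607 × 10⁻³⁴ J·s)
f = 9.0978e+13 Hz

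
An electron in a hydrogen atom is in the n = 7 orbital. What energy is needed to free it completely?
0.277667 eV

The ionization energy is the energy needed to remove the electron completely (n → ∞).

For hydrogen, E_n = -13.6057 eV / n².

At n = 7: E_7 = -13.6057 / 7² = -0.277667347 eV
At n = ∞: E_∞ = 0 eV

Ionization energy = E_∞ - E_7 = 0 - (-0.277667347) = 0.277667347 eV
Ionization energy ≈ 0.277667 eV

This is also called the binding energy of the electron in state n = 7.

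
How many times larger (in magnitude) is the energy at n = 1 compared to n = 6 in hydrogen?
36.0000

Using E_n = -13.6057 Z² / n² eV with Z = 1:

E_1 = -13.6057 / 1² = -13.6057 / 1 = -13.6057000000 eV
E_6 = -13.6057 / 6² = -13.6057 / 36 = -0.3779361111 eV

The ratio is:
E_1/E_6 = (-13.6057000000) / (-0.3779361111)
E_1/E_6 = (-13.6057/1) / (-13.6057/36)
E_1/E_6 = 36/1
E_1/E_6 = 36.0000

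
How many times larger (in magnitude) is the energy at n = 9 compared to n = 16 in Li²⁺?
3.16049

Using E_n = -13.6057 Z² / n² eV with Z = 3:

E_9 = -13.6057 × 3² / 9² = -122.4513 / 81 = -1.51174444444 eV
E_16 = -13.6057 × 3² / 16² = -122.4513 / 256 = -0.47832539063 eV

The ratio is:
E_9/E_16 = (-1.51174444444) / (-0.47832539063)
E_9/E_16 = (-122.4513/81) / (-122.4513/256)
E_9/E_16 = 256/81
E_9/E_16 = 3.16049
(Note: the Z² factors cancel in the ratio.)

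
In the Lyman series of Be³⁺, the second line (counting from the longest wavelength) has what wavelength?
6.4073 nm

The lines of a series are numbered from the longest wavelength (smallest ΔE) outward; the second line is the transition from n = n_f + 2 to n_f.
The Lyman series has all transitions ending at n_f = 1.

For Be³⁺ (Z = 4), the second line (β-line) is the jump from n = 3 to n = 1:
E_3 = -13.6057 × 4² / 3² = -24.187911 eV
E_1 = -13.6057 × 4² / 1² = -217.691200 eV
ΔE = E_3 - E_1 = 193.503289 eV

λ = hc/E = 1239.84 eV·nm / 193.503289 eV
λ = 6.4073 nm

This is the β-line of the Lyman series in Be³⁺.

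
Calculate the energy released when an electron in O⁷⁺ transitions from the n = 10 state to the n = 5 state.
26.123 eV

The energy levels are E_n = -13.6057 Z² eV / n².

Energy at n = 10: E_10 = -13.6057 × 8² / 10² = -8.707648 eV
Energy at n = 5: E_5 = -13.6057 × 8² / 5² = -34.830592 eV

For emission (electron falling to lower state), the photon energy is:
E_photon = E_10 - E_5 = |-8.707648 - (-34.830592)|
E_photon = 26.123 eV

This energy is carried away by the emitted photon.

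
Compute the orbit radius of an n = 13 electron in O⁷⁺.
1.1179 nm (or 11.1789 Å)

The Bohr radius formula is:
r_n = n² a₀ / Z

where a₀ = 0.0529177 nm is the Bohr radius.

For O⁷⁺ (Z = 8) at n = 13:
r_13 = 13² × 0.0529177 nm / 8
r_13 = 169 × 0.0529177 nm / 8
r_13 = 8.94309 nm / 8
r_13 = 1.1179 nm

The electron orbits at approximately 1.1179 nm from the nucleus.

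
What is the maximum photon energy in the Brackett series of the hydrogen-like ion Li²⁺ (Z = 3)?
7.65321 eV

The series limit corresponds to the transition from n = ∞ to n = 4.
This is the highest energy (shortest wavelength) transition in the Brackett series.

E_∞ = 0 eV
E_4 = -13.6057 × 3² / 4² = -7.65321 eV

Energy at series limit:
ΔE = E_∞ - E_4 = 0 - (-7.65321) = 7.65321 eV

This energy equals the ionization energy from the n = 4 state of Li²⁺.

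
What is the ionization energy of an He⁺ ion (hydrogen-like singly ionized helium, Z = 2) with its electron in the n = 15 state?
0.24 eV

The ionization energy is the energy needed to remove the electron completely (n → ∞).

For a hydrogen-like ion with Z = 2, E_n = -13.6057 Z² / n² eV.

At n = 15: E_15 = -13.6057 × 2² / 15² = -0.24188 eV
At n = ∞: E_∞ = 0 eV

Ionization energy = E_∞ - E_15 = 0 - (-0.24188) = 0.24188 eV
Ionization energy ≈ 0.24 eV

This is also called the binding energy of the electron in state n = 15.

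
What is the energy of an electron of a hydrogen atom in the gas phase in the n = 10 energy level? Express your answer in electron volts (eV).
-0.13606 eV

The energy levels of a hydrogen-like atom are given by:
E_n = -13.6057 eV / n²

For n = 10:
E_10 = -13.6057 eV / 10²
E_10 = -13.6057 eV / 100
E_10 = -0.13606 eV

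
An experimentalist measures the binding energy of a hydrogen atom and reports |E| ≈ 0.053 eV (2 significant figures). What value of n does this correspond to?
n = 16

The exact energy levels follow E_n = -13.6057 eV / n².

The measured value (-0.053 eV) is reported to only 2 significant figures, so we must test candidate n values and see which one matches to that precision.

Candidate energies:
  n = 14:  E = -13.6057/14² = -0.06942 eV
  n = 15:  E = -13.6057/15² = -0.06047 eV
  n = 16:  E = -13.6057/16² = -0.05315 eV  ← matches
  n = 17:  E = -13.6057/17² = -0.04708 eV
  n = 18:  E = -13.6057/18² = -0.04199 eV

Checking against the measurement of -0.053 eV (2 sig figs), only n = 16 agrees:
E_16 = -0.05315 eV, which rounds to -0.053 eV ✓

Therefore n = 16.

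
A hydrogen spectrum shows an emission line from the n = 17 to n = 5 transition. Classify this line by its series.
Pfund series

The spectral series in hydrogen are named based on the final (lower) energy level:
- Lyman series: n_final = 1 (ultraviolet)
- Balmer series: n_final = 2 (visible/near-UV)
- Paschen series: n_final = 3 (infrared)
- Brackett series: n_final = 4 (infrared)
- Pfund series: n_final = 5 (far infrared)

Since this transition ends at n = 5, it belongs to the Pfund series.

For reference, this 17 → 5 line has photon energy
ΔE = 13.6057 eV × (1/5² - 1/17²) = 0.4971494533 eV,
corresponding to wavelength λ = hc/ΔE = 1239.84 eV·nm / 0.4971494533 eV = 2493.8979 nm in the far infrared region.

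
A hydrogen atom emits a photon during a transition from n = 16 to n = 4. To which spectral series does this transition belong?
Brackett series

The spectral series in hydrogen are named based on the final (lower) energy level:
- Lyman series: n_final = 1 (ultraviolet)
- Balmer series: n_final = 2 (visible/near-UV)
- Paschen series: n_final = 3 (infrared)
- Brackett series: n_final = 4 (infrared)
- Pfund series: n_final = 5 (far infrared)

Since this transition ends at n = 4, it belongs to the Brackett series.

For reference, this 16 → 4 line has photon energy
ΔE = 13.6057 eV × (1/4² - 1/16²) = 0.7972089844 eV,
corresponding to wavelength λ = hc/ΔE = 1239.84 eV·nm / 0.7972089844 eV = 1555.2258 nm in the infrared region.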